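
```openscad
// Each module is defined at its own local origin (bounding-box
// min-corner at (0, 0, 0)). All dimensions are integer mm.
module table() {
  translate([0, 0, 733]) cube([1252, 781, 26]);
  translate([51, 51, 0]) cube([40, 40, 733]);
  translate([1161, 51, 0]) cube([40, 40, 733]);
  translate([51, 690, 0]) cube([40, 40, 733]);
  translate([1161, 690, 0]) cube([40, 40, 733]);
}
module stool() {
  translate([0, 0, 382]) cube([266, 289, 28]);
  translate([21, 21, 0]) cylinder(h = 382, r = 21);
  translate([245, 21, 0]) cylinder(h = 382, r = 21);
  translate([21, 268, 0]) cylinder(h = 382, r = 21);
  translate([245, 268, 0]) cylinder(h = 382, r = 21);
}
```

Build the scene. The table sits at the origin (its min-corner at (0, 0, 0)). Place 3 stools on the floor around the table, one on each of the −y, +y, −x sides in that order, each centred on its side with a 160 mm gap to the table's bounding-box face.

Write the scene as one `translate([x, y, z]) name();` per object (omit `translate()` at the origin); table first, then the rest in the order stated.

table();
translate([493, -449, 0]) stool();
translate([493, 941, 0]) stool();
translate([-426, 246, 0]) stool();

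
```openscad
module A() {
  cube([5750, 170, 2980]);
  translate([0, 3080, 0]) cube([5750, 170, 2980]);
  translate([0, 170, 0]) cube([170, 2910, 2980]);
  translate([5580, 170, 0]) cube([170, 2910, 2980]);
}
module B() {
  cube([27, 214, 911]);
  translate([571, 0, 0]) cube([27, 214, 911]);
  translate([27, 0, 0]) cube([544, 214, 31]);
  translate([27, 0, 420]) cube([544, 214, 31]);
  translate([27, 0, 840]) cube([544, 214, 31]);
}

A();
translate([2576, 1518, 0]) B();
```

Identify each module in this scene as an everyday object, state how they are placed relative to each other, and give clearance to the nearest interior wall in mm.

A is a house frame. B is a bookshelf. The bookshelf sits inside the house frame, centred. The clearance to the nearest interior wall is 1348 mm.

Clearances: x = 2406, y = 1348; minimum 1348 mm.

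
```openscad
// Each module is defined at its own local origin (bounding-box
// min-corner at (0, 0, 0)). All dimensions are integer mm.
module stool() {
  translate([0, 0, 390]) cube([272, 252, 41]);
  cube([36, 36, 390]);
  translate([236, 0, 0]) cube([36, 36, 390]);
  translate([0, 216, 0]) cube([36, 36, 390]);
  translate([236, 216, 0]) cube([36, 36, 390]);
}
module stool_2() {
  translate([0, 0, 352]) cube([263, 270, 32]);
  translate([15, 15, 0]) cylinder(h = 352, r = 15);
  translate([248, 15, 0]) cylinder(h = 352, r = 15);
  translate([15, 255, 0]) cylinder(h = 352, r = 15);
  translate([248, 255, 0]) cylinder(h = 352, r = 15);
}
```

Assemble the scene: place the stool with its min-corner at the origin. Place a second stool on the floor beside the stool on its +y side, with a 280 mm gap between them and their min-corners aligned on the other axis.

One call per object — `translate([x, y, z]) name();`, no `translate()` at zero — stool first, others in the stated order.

stool();
translate([0, 532, 0]) stool_2();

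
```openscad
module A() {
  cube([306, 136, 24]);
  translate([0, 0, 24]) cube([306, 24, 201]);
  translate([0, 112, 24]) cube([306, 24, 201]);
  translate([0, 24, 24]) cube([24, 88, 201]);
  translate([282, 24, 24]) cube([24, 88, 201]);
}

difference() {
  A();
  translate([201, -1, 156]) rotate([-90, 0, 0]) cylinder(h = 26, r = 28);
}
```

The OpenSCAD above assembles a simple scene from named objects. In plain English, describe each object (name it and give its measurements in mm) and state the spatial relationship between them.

A is an open storage box with external size 306×136×225 mm and wall thickness 24 mm (the base is also 24 mm thick). The base covers the whole footprint; the four walls stand on the base, with the y-facing walls full-width and the x-facing walls fitting between their inner faces.

The open box has a circular hole of radius 28 mm through its front wall, centred at (x = 201, z = 156).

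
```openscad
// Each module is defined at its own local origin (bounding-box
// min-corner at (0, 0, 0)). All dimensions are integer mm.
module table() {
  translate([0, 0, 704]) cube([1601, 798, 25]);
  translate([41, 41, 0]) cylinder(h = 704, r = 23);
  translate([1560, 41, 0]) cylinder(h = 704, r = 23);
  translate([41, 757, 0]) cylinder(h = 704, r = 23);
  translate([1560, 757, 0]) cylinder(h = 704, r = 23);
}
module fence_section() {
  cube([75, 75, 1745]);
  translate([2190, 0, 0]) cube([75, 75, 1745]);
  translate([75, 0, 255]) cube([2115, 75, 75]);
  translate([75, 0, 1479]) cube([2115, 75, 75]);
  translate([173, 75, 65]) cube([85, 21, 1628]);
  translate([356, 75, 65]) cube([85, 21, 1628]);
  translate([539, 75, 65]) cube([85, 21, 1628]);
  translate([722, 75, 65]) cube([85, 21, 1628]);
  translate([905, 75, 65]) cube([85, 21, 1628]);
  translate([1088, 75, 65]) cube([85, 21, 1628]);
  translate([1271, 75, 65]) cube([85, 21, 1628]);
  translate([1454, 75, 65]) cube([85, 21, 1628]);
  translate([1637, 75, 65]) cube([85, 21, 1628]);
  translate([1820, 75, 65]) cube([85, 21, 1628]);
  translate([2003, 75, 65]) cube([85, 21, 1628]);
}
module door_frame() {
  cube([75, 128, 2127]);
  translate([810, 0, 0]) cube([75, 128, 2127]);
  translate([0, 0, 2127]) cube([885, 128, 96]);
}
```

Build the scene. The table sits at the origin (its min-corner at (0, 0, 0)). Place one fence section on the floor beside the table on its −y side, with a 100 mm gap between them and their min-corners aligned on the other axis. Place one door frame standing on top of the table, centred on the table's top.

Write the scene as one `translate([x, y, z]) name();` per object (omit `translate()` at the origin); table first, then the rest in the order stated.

table();
translate([0, -196, 0]) fence_section();
translate([358, 335, 729]) door_frame();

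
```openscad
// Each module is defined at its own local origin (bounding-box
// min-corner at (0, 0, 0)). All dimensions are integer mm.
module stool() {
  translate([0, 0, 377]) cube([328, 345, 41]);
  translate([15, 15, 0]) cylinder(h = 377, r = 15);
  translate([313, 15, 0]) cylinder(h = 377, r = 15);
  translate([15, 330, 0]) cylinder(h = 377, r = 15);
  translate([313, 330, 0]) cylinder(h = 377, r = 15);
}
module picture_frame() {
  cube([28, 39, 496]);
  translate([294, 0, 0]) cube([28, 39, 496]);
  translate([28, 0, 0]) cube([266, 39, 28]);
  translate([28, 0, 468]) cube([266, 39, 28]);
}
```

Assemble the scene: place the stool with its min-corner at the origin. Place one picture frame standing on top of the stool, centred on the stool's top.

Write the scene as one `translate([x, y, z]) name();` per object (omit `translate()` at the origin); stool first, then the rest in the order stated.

stool();
translate([3, 153, 418]) picture_frame();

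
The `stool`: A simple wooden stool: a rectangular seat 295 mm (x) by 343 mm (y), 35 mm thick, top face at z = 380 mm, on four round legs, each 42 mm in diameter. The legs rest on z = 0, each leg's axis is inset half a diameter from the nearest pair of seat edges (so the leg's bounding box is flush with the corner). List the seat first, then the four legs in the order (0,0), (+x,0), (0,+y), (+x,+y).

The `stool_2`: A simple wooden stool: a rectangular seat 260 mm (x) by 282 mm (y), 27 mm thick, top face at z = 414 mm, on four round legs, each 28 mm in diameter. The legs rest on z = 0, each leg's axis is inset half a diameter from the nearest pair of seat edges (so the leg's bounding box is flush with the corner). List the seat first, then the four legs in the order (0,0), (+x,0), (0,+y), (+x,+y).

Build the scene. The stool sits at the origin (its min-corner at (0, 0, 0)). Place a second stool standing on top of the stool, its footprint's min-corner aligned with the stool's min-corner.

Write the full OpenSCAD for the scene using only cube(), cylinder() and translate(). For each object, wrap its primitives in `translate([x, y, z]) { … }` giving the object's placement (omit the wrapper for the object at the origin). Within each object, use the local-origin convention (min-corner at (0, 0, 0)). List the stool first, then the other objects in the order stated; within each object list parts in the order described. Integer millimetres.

translate([0, 0, 345]) cube([295, 343, 35]);
translate([21, 21, 0]) cylinder(h = 345, r = 21);
translate([274, 21, 0]) cylinder(h = 345, r = 21);
translate([21, 322, 0]) cylinder(h = 345, r = 21);
translate([274, 322, 0]) cylinder(h = 345, r = 21);
translate([0, 0, 380]) {
  translate([0, 0, 387]) cube([260, 282, 27]);
  translate([14, 14, 0]) cylinder(h = 387, r = 14);
  translate([246, 14, 0]) cylinder(h = 387, r = 14);
  translate([14, 268, 0]) cylinder(h = 387, r = 14);
  translate([246, 268, 0]) cylinder(h = 387, r = 14);
}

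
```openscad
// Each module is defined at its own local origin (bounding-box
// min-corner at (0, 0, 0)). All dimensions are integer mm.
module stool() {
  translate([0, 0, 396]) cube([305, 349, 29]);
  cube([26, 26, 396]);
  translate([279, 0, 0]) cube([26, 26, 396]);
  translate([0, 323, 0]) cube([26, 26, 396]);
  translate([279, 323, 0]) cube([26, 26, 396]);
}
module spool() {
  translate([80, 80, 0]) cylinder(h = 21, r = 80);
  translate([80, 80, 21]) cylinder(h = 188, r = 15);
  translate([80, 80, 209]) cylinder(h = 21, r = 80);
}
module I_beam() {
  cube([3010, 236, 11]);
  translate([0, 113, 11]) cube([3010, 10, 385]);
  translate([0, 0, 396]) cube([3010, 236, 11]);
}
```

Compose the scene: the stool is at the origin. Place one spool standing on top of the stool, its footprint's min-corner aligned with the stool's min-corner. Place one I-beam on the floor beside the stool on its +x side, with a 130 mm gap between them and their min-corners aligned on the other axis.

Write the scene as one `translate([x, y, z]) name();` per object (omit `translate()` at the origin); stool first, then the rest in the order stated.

stool();
translate([0, 0, 425]) spool();
translate([435, 0, 0]) I_beam();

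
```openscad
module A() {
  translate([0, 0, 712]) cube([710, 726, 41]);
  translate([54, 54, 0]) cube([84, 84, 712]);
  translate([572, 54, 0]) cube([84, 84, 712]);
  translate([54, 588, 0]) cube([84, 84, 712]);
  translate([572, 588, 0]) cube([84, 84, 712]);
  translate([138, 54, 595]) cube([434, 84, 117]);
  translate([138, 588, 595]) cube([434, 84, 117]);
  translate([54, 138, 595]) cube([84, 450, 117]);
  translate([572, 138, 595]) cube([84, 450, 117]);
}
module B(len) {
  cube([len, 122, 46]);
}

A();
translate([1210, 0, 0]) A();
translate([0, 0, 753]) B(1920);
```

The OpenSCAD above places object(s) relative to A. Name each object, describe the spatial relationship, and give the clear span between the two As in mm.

A is a table. B is a beam. A beam spans the tops of two tables. The clear span between the two tables is 500 mm.

Second table starts at x = 1210; first ends at x = 710; clear span = 1210 − 710 = 500 mm.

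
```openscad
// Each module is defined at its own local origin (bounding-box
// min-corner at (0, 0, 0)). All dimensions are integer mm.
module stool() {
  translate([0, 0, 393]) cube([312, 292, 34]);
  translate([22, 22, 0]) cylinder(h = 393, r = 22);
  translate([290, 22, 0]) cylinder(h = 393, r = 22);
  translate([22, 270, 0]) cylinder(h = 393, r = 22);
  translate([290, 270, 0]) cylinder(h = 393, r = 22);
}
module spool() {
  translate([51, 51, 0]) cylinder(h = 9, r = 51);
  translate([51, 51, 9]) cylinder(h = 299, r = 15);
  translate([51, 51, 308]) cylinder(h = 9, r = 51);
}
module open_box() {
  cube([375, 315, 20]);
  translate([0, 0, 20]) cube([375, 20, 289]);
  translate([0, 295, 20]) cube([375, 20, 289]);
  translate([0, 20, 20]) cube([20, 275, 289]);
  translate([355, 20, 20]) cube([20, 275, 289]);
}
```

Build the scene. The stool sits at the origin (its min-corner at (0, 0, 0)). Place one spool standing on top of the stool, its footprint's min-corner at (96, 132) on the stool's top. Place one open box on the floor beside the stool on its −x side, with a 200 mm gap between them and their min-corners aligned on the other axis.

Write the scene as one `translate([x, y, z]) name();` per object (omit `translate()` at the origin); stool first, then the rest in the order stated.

stool();
translate([96, 132, 427]) spool();
translate([-575, 0, 0]) open_box();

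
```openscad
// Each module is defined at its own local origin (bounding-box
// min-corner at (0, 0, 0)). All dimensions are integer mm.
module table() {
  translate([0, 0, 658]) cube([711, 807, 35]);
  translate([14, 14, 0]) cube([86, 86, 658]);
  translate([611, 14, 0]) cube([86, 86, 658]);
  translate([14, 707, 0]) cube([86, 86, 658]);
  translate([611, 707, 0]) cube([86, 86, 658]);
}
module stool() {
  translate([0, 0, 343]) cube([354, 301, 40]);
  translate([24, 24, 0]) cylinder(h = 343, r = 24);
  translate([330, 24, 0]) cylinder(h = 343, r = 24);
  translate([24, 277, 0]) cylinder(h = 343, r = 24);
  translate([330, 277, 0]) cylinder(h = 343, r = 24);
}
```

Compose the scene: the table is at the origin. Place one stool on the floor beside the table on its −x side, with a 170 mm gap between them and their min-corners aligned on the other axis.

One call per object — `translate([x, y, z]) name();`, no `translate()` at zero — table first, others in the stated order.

table();
translate([-524, 0, 0]) stool();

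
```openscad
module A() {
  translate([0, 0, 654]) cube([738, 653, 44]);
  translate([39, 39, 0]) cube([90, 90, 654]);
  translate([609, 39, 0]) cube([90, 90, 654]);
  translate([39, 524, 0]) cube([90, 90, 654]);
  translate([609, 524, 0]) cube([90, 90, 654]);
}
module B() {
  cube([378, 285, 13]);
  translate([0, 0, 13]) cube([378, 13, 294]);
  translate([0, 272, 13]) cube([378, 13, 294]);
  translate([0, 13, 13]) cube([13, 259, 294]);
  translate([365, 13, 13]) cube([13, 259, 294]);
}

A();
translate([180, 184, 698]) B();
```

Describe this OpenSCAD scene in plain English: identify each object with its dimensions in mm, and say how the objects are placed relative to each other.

A is a table: top 738 mm (x) × 653 mm (y), 44 mm thick, upper face at z = 698 mm, on four 90×90 mm square legs, each inset 39 mm from the nearest pair of top edges, running from z = 0 to the bottom of the top.

B is an open-topped rectangular box: outside dimensions 378×285×307 mm, with a uniform wall and base thickness of 13 mm. The base is a full 378×285 slab on the floor; four walls sit on top of the base. The front and back walls (the −y and +y sides) span the full width; the two side walls fit between them.

The open box is on top of the table, centred.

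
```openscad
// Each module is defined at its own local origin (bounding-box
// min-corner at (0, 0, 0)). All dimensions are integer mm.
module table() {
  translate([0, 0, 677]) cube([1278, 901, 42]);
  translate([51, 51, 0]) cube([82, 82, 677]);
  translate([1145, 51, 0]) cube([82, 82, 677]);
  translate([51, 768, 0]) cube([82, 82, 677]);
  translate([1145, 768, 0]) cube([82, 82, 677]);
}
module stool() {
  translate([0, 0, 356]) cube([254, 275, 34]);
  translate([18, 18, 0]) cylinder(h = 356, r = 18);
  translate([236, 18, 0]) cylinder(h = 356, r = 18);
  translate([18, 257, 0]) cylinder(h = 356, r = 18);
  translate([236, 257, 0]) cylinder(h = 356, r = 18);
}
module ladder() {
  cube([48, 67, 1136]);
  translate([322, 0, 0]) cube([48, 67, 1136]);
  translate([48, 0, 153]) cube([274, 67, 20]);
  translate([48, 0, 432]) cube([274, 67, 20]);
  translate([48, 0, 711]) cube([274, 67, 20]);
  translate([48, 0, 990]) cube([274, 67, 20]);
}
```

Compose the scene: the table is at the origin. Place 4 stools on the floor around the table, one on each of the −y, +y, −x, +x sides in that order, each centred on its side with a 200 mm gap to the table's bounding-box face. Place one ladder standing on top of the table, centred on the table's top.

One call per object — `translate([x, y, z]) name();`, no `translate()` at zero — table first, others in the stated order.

table();
translate([512, -475, 0]) stool();
translate([512, 1101, 0]) stool();
translate([-454, 313, 0]) stool();
translate([1478, 313, 0]) stool();
translate([454, 417, 719]) ladder();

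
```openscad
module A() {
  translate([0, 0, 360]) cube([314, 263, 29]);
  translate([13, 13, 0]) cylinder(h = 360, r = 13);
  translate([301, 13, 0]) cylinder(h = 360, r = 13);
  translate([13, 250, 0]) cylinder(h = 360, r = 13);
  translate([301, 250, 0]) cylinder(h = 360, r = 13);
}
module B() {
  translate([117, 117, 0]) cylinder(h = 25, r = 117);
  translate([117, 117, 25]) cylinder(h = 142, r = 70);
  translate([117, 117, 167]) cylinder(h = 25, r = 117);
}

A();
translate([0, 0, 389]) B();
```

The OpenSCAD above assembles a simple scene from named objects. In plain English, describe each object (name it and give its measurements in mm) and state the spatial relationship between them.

A is a four-legged stool. The seat is 314×263 mm, 29 mm thick, top at z = 389 mm. It stands on four round legs, each 26 mm in diameter, from z = 0 to the seat underside, each leg's axis is inset half a diameter from the nearest pair of seat edges (so the leg's bounding box is flush with the corner).

B is a spool: two coaxial disc flanges of radius 117 mm and thickness 25 mm, joined by a core cylinder of radius 70 mm and height 142 mm. The lower flange rests on z = 0 and the three cylinders share a vertical axis.

The spool is on top of the stool.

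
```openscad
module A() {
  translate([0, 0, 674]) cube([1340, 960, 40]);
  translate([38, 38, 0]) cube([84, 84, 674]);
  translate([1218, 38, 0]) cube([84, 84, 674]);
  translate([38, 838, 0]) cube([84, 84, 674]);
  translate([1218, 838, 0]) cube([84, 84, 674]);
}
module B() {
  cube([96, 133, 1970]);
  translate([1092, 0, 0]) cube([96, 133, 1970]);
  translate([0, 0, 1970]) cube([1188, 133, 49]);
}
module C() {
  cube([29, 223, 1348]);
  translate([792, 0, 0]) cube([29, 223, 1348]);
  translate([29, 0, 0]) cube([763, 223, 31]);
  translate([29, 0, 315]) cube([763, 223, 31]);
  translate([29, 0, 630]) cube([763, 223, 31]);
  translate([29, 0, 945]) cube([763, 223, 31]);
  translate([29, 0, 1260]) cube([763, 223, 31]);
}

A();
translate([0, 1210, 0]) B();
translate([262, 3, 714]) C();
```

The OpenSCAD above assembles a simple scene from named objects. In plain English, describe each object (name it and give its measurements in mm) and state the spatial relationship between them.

A is a table with a 1340×960 mm rectangular top, 40 mm thick, top surface at z = 714 mm, supported by four 84×84 mm square legs, each inset 38 mm from the nearest pair of top edges, running from the floor.

B is a door frame. The clear opening is 996 mm wide and 1970 mm high. Two 96 mm wide jambs, 133 mm deep, stand either side of the opening from the floor to the top of the opening. A 49 mm thick head sits across the top of both jambs, spanning the full outside width of the frame.

C is an open bookshelf. Two side panels, each 29 mm thick, 223 mm deep and 1348 mm tall, stand 821 mm apart (outside-to-outside). Between them sit 5 shelves, each 31 mm thick and 223 mm deep, spanning the full gap between the sides. The bottom shelf rests on the floor (its underside at z = 0) and the clear gap between one shelf's top and the next shelf's underside is 284 mm.

The door frame is on the floor beside the table on its +y side. The bookshelf is on top of the table.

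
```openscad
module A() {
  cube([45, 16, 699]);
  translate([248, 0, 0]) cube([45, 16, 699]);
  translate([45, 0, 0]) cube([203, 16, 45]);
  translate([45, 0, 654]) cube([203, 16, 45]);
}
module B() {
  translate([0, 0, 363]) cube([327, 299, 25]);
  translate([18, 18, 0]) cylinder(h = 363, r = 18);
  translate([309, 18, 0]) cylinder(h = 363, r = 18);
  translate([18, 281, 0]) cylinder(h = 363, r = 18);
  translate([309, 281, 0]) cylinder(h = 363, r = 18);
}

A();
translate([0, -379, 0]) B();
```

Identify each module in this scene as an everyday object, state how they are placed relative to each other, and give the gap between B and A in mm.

The stool's nearest face is 80 mm from the picture frame's −y face.

A is a picture frame. B is a stool. The stool is on the floor beside the picture frame on its −y side. The gap between the stool and the picture frame is 80 mm.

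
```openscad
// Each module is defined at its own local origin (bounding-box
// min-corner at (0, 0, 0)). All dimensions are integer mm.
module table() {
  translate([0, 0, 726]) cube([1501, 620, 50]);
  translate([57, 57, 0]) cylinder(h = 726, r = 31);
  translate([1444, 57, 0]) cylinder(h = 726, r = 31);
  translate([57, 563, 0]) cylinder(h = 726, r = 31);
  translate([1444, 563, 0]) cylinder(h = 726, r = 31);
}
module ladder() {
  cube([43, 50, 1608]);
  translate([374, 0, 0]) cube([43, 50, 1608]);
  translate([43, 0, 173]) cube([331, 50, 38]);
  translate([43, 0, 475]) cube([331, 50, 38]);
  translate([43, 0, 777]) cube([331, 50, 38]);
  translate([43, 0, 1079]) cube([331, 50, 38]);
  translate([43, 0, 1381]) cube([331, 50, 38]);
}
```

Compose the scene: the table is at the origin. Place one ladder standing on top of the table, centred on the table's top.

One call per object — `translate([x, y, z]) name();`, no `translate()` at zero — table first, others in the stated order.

table();
translate([542, 285, 776]) ladder();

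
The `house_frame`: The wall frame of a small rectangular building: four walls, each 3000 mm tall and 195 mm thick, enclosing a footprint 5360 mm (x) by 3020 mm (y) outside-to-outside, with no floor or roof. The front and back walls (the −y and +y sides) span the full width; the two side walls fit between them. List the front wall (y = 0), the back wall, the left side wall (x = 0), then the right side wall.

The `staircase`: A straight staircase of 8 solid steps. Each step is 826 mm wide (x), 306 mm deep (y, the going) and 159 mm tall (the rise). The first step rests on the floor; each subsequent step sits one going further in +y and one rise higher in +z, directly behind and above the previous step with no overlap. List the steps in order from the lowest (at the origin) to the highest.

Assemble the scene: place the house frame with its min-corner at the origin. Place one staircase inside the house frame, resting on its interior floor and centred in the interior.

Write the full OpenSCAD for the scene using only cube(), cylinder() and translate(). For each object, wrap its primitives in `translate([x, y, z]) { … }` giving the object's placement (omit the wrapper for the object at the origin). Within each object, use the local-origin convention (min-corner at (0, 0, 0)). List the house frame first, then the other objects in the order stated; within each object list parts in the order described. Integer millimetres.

cube([5360, 195, 3000]);
translate([0, 2825, 0]) cube([5360, 195, 3000]);
translate([0, 195, 0]) cube([195, 2630, 3000]);
translate([5165, 195, 0]) cube([195, 2630, 3000]);
translate([2267, 286, 0]) {
  cube([826, 306, 159]);
  translate([0, 306, 159]) cube([826, 306, 159]);
  translate([0, 612, 318]) cube([826, 306, 159]);
  translate([0, 918, 477]) cube([826, 306, 159]);
  translate([0, 1224, 636]) cube([826, 306, 159]);
  translate([0, 1530, 795]) cube([826, 306, 159]);
  translate([0, 1836, 954]) cube([826, 306, 159]);
  translate([0, 2142, 1113]) cube([826, 306, 159]);
}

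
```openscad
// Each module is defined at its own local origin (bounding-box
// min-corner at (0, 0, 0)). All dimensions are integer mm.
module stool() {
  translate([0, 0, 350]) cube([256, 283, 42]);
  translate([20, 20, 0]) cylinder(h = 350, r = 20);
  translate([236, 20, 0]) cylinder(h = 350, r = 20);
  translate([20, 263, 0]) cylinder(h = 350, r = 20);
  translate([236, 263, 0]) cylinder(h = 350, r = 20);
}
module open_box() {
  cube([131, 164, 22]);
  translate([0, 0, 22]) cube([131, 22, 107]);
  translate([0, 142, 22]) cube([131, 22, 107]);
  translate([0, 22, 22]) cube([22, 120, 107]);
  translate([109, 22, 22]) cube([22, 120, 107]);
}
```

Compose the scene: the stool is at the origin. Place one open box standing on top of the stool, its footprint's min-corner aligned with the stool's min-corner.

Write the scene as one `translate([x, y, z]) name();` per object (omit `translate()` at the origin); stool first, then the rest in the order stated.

stool();
translate([0, 0, 392]) open_box();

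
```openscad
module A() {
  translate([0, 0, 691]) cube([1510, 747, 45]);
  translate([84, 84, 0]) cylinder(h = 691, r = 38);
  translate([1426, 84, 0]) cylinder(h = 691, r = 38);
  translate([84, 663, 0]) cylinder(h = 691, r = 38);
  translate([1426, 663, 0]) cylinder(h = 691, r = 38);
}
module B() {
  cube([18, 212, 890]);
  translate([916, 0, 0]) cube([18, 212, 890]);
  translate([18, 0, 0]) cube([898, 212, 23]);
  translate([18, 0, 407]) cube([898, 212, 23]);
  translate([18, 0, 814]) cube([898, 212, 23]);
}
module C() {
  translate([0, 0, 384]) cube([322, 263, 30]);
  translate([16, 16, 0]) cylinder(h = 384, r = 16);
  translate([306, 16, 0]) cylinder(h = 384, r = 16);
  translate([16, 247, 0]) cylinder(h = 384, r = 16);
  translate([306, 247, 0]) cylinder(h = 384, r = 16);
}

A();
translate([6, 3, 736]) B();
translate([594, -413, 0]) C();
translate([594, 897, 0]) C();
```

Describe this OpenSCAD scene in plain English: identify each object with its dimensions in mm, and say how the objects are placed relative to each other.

A is a table with a 1510×747 mm rectangular top, 45 mm thick, top surface at z = 736 mm, supported by four round legs of 76 mm diameter, each leg's bounding box inset 46 mm from the nearest pair of top edges, running from the floor.

B is an open bookshelf. Two side panels, each 18 mm thick, 212 mm deep and 890 mm tall, stand 934 mm apart (outside-to-outside). Between them sit 3 shelves, each 23 mm thick and 212 mm deep, spanning the full gap between the sides. The bottom shelf rests on the floor (its underside at z = 0) and the clear gap between one shelf's top and the next shelf's underside is 384 mm.

C is a four-legged stool. The seat is 322×263 mm, 30 mm thick, top at z = 414 mm. It stands on four round legs, each 32 mm in diameter, from z = 0 to the seat underside, each leg's axis is inset half a diameter from the nearest pair of seat edges (so the leg's bounding box is flush with the corner).

The bookshelf is on top of the table. Two stools sit around the table at the −y, +y sides.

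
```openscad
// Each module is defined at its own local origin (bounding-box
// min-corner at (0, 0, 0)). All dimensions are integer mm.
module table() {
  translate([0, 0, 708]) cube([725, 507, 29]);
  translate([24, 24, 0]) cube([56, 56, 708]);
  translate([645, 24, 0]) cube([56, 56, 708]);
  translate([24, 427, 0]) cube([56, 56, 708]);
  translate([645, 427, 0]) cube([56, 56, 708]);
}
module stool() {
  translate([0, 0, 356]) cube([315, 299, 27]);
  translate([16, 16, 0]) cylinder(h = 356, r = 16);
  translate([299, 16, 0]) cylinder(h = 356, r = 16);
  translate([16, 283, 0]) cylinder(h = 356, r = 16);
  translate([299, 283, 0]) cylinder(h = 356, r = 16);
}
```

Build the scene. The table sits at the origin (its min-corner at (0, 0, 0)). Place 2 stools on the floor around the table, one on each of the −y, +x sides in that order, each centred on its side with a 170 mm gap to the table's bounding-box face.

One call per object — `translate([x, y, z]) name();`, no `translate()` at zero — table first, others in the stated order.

table();
translate([205, -469, 0]) stool();
translate([895, 104, 0]) stool();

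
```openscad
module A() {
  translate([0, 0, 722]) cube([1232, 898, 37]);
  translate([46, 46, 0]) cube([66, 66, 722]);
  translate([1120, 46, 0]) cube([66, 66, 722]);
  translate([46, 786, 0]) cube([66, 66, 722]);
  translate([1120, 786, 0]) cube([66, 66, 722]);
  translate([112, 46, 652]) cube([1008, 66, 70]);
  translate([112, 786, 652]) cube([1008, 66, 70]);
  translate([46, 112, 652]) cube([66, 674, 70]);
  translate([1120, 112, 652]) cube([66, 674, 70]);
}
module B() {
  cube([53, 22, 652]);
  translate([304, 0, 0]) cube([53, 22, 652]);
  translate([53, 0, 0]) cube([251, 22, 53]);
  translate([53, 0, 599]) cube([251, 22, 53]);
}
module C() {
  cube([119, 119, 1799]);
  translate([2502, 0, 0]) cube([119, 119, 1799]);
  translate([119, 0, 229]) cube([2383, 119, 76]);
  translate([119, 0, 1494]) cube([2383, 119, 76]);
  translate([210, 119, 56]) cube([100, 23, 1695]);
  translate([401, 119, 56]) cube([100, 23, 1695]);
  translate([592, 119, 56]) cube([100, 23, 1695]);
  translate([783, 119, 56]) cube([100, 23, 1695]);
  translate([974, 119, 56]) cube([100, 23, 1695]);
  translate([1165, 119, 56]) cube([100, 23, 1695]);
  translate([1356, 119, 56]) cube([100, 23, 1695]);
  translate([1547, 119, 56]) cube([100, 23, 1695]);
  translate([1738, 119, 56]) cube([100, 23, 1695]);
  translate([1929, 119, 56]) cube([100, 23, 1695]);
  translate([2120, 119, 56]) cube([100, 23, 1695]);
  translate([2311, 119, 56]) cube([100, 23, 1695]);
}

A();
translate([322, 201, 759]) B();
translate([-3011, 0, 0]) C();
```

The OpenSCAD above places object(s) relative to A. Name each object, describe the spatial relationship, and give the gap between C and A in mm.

A is a table. B is a picture frame. C is a fence section. The picture frame is on top of the table. The fence section is on the floor beside the table on its −x side. The gap between the fence section and the table is 390 mm.

The fence section's nearest face is 390 mm from the table's −x face.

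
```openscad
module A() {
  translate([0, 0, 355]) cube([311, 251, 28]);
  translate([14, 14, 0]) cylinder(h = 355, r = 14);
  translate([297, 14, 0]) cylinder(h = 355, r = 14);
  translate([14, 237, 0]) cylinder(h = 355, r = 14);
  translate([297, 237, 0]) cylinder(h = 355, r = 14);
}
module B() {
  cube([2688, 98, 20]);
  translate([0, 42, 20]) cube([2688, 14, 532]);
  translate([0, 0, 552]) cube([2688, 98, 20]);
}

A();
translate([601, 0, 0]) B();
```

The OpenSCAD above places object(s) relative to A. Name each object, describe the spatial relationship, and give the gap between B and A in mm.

The I-beam's nearest face is 290 mm from the stool's +x face.

A is a stool. B is an I-beam. The I-beam is on the floor beside the stool on its +x side. The gap between the I-beam and the stool is 290 mm.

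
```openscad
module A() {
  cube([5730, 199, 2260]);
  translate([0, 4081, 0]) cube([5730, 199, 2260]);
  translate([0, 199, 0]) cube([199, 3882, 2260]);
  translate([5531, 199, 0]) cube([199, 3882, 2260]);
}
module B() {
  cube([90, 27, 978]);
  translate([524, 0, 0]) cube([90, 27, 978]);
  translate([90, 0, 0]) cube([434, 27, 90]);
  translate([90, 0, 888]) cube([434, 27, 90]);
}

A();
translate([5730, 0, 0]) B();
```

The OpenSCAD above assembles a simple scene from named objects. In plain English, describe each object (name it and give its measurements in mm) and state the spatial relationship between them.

A is a box-shaped house frame (walls only): outside footprint 5730×4280 mm, wall height 2260 mm, wall thickness 199 mm. The two y-facing walls run the full x-width; the two x-facing walls fit between the inner faces of the y-facing walls.

B is a rectangular picture frame lying in the x–z plane (depth along y). The opening is 434 mm wide (x) by 798 mm tall (z), surrounded by a border 90 mm wide on all four sides. The frame is 27 mm deep and is made of two full-height vertical stiles with two horizontal rails fitted between them.

The picture frame is against the house frame's +x side, with their −y faces flush.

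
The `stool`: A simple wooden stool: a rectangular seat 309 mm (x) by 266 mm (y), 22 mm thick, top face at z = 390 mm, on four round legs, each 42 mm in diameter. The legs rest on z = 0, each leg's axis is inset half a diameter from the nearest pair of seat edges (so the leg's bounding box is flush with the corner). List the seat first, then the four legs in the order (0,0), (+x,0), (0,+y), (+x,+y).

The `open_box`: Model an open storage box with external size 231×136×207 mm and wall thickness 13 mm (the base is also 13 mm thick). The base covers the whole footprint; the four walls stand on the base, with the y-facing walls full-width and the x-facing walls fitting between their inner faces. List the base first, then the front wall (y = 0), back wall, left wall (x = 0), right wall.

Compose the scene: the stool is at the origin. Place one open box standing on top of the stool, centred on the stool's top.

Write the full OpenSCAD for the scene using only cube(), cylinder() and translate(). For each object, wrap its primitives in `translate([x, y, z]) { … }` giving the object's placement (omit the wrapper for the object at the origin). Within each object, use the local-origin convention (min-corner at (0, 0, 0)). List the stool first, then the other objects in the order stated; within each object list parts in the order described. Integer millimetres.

translate([0, 0, 368]) cube([309, 266, 22]);
translate([21, 21, 0]) cylinder(h = 368, r = 21);
translate([288, 21, 0]) cylinder(h = 368, r = 21);
translate([21, 245, 0]) cylinder(h = 368, r = 21);
translate([288, 245, 0]) cylinder(h = 368, r = 21);
translate([39, 65, 390]) {
  cube([231, 136, 13]);
  translate([0, 0, 13]) cube([231, 13, 194]);
  translate([0, 123, 13]) cube([231, 13, 194]);
  translate([0, 13, 13]) cube([13, 110, 194]);
  translate([218, 13, 13]) cube([13, 110, 194]);
}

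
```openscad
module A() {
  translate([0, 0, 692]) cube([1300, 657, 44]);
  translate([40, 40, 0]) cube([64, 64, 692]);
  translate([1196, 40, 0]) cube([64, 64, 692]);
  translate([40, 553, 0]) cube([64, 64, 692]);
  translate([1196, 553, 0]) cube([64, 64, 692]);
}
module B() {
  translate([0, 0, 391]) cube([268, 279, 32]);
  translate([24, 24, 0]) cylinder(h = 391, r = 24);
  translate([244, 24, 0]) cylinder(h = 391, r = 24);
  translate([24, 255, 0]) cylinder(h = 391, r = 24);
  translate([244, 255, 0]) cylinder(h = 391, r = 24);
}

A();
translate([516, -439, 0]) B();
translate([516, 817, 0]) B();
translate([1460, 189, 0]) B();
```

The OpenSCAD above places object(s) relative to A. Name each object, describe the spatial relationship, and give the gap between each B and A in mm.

A is a table. B is a stool. Three stools sit around the table at the −y, +y, +x sides. The gap between each stool and the table is 160 mm.

Each stool's nearest face is 160 mm from the table's bounding box.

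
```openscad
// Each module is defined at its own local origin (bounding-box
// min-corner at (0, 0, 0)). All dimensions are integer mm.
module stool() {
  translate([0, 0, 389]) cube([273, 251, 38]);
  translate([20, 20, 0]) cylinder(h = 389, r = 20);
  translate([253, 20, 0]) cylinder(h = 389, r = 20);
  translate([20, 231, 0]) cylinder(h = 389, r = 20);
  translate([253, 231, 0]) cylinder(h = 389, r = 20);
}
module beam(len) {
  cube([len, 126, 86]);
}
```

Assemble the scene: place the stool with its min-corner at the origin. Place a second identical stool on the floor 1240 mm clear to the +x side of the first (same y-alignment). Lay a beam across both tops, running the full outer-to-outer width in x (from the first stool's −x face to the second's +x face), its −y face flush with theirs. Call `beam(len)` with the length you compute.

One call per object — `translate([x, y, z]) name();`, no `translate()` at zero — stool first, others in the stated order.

stool();
translate([1513, 0, 0]) stool();
translate([0, 0, 427]) beam(1786);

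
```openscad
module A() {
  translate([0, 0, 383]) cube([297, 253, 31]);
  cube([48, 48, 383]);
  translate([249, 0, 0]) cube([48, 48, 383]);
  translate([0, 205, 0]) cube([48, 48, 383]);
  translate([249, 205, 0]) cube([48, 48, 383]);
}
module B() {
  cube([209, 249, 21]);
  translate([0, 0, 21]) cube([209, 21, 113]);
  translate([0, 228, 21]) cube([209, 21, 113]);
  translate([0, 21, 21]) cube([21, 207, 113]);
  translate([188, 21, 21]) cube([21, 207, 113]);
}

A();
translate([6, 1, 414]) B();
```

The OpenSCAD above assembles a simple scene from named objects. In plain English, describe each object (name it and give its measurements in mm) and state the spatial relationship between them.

A is a simple wooden stool: a rectangular seat 297 mm (x) by 253 mm (y), 31 mm thick, top face at z = 414 mm, on four square legs, each 48×48 mm in cross-section. The legs rest on z = 0, each flush with a corner of the seat.

B is an open storage box with external size 209×249×134 mm and wall thickness 21 mm (the base is also 21 mm thick). The base covers the whole footprint; the four walls stand on the base, with the y-facing walls full-width and the x-facing walls fitting between their inner faces.

The open box is on top of the stool.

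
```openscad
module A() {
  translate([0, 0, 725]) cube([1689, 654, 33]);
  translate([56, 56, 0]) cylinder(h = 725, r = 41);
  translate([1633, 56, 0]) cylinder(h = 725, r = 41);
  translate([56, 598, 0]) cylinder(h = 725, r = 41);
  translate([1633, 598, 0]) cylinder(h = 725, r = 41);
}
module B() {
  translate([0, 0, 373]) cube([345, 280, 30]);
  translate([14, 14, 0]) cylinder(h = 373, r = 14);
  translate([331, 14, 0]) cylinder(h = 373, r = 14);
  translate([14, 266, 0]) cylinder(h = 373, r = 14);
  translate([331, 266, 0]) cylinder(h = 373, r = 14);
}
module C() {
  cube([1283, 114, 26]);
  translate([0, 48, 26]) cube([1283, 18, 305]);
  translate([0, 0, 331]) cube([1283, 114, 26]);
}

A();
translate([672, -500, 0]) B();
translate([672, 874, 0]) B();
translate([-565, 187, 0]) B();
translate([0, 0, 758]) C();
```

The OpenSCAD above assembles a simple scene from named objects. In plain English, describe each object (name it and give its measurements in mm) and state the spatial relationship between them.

A is a table: top 1689 mm (x) × 654 mm (y), 33 mm thick, upper face at z = 758 mm, on four round legs of 82 mm diameter, each leg's bounding box inset 15 mm from the nearest pair of top edges, running from z = 0 to the bottom of the top.

B is a simple wooden stool: a rectangular seat 345 mm (x) by 280 mm (y), 30 mm thick, top face at z = 403 mm, on four round legs, each 28 mm in diameter. The legs rest on z = 0, each leg's axis is inset half a diameter from the nearest pair of seat edges (so the leg's bounding box is flush with the corner).

C is an I-beam lying along x, 1283 mm long. Overall section height 357 mm. Two flanges 114 mm wide (y) and 26 mm thick, one on the floor and one at the top; a web 18 mm thick runs between them, centred on the flange width.

Three stools sit around the table at the −y, +y, −x sides. The I-beam is on top of the table.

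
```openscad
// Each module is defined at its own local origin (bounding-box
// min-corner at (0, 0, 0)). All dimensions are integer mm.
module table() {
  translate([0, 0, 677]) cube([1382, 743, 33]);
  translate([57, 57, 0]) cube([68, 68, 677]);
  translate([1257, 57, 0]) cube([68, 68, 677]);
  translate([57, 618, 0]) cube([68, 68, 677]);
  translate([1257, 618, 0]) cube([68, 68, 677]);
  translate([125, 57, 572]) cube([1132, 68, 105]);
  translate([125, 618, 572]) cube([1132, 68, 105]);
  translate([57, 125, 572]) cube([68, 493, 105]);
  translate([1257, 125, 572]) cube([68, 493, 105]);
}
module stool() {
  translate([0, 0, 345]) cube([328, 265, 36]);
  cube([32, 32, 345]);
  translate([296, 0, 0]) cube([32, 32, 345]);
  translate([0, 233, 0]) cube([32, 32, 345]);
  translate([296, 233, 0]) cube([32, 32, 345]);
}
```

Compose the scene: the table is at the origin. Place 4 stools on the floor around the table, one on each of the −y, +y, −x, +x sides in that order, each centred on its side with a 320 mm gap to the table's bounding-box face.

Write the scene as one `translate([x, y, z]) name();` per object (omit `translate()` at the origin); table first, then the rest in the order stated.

table();
translate([527, -585, 0]) stool();
translate([527, 1063, 0]) stool();
translate([-648, 239, 0]) stool();
translate([1702, 239, 0]) stool();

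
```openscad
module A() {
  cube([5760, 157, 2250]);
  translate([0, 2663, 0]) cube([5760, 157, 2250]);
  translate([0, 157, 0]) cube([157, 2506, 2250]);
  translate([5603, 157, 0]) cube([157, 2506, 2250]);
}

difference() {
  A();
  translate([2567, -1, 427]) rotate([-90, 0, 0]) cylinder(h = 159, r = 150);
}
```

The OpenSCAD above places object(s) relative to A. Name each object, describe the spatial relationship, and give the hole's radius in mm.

A is a house frame. The house frame has a circular hole through its front wall. The hole's radius is 150 mm.

The subtracted cylinder has r = 150 mm.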